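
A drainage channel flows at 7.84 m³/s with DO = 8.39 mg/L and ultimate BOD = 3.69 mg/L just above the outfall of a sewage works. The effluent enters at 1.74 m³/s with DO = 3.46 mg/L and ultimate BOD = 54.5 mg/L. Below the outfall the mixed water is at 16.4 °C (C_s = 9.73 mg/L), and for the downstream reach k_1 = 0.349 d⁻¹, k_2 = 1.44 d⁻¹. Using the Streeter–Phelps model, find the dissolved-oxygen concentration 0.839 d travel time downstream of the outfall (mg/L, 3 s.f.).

Mixed DO = (7.84×8.39 + 1.74×3.46)/(7.84+1.74) = 71.80/9.580 = 7.495 mg/L.
Mixed L₀ = (7.84×3.69 + 1.74×54.5)/(9.580) = 123.8/9.580 = 12.92 mg/L.
Initial deficit D₀ = C_s − DO₀ = 9.73 − 7.495 = 2.235 mg/L.
D(0.839) = [0.349×12.92/(1.44−0.349)](e^(−0.349×0.839) − e^(−1.44×0.839)) + 2.235 e^(−1.44×0.839)
= 4.133 × (0.7462 − 0.2987) + 2.235 × 0.2987 = 2.517 mg/L.
DO = 9.73 − 2.517 = 7.213 mg/L.

DO ≈ 7.21 mg/L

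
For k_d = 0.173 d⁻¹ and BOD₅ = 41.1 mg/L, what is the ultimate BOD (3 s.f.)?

L₀ ≈ 71.0 mg/L

BOD₅ = L₀(1 − e^(−5k_d)) ⇒ L₀ = BOD₅ / (1 − e^(−5×0.173))
= 41.1 / (1 − 0.4211) = 41.1 / 0.5789 = 70.99 mg/L.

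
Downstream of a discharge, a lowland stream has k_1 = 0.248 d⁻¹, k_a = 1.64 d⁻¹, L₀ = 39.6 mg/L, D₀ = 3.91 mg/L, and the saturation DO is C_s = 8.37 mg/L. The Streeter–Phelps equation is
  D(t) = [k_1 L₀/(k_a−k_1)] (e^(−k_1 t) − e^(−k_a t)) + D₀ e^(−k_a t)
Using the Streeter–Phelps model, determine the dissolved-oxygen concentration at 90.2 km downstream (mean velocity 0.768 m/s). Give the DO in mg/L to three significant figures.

DO ≈ 3.67 mg/L

Travel time t = x/v = 90.2 km / (0.768 m/s) = 90200 m / 0.768 m/s = 117400 s = 1.359 d.
k_1 L₀/(k_a−k_1) = 0.248×39.6/(1.64−0.248) = 9.821/1.392 = 7.055 mg/L.
e^(−k_1 t) = e^(−0.248×1.359) = 0.7138; e^(−k_a t) = e^(−1.64×1.359) = 0.1076.
D = 7.055 × (0.7138 − 0.1076) + 3.91 × 0.1076 = 4.277 + 0.4207 = 4.698 mg/L.
DO = C_s − D = 8.37 − 4.698 = 3.672 mg/L.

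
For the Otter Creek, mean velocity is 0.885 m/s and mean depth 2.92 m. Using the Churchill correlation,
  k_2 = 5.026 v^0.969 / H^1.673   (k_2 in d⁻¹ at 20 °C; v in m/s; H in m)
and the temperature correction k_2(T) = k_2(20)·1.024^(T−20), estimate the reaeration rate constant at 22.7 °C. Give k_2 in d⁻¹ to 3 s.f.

k_2(20) = 5.026 × 0.885^0.969 / 2.92^1.673 = 5.026 × 0.8884 / 6.006 = 0.7434 d⁻¹.
k_2(22.7) = 0.7434 × 1.024^(22.7−20) = 0.7434 × 1.066 = 0.7926 d⁻¹.

k_2 ≈ 0.793 d⁻¹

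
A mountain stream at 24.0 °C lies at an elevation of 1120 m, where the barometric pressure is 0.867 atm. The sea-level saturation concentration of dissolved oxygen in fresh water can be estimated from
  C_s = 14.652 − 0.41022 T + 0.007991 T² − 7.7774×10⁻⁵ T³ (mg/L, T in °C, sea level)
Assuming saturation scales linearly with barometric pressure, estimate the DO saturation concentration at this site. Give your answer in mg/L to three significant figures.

C_s ≈ 7.23 mg/L

At sea level: C_s = 14.652 − 0.41022×24.0 + 0.007991×24.0² − 7.7774×10⁻⁵×24.0³ = 8.334 mg/L.
Pressure correction: C_s' = 8.334 × 0.867 = 7.226 mg/L.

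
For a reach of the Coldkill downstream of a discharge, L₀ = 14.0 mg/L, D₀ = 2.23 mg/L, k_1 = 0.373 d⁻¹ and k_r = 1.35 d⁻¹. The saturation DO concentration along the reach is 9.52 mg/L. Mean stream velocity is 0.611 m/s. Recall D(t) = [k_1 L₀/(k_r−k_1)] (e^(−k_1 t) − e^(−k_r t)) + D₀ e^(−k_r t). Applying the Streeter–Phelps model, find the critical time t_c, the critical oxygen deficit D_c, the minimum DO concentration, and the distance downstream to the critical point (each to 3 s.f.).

t_c ≈ 0.764 d; D_c ≈ 2.91 mg/L; min DO ≈ 6.61 mg/L; x_c ≈ 40.3 km

At the critical point dD/dt = 0, so k_1 L₀ e^(−k_1 t) = k_r D. Substituting D(t) from the Streeter–Phelps equation and solving for t gives
t_c = ln[(k_r/k_1)(1 − D₀(k_r−k_1)/(k_1 L₀))] / (k_r−k_1).
Here k_r−k_1 = 0.9770 d⁻¹ and 1 − D₀(k_r−k_1)/(k_1 L₀) = 1 − 2.23×0.9770/(0.373×14.0) = 0.5828, so
t_c = ln(3.619 × 0.5828) / 0.9770 = 0.7463 / 0.9770 = 0.7639 d.
D_c = (k_1/k_r) L₀ e^(−k_1 t_c) = (0.373/1.35) × 14.0 × e^(−0.373×0.7639) = 0.2763 × 14.0 × 0.7521 = 2.909 mg/L.
Minimum DO = C_s − D_c = 9.52 − 2.909 = 6.611 mg/L.
x_c = v t_c = 0.611 m/s × 0.7639 d × 86400 s/d = 40330 m ≈ 40.3 km.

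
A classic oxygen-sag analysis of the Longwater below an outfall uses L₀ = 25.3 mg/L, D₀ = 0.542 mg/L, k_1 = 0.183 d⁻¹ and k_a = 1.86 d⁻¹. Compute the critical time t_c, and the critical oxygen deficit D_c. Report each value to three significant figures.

t_c ≈ 1.25 d; D_c ≈ 1.98 mg/L

With k_a/k_1 = 10.16 and 1 − D₀(k_a−k_1)/(k_1 L₀) = 0.8037,
t_c = ln(10.16 × 0.8037) / (1.86 − 0.183) = ln(8.169) / 1.677 = 2.100/1.677 = 1.252 d.
L(t_c) = L₀ e^(−k_1 t_c) = 25.3 × 0.7952 = 20.12 mg/L, and at the critical point k_a D_c = k_1 L, so D_c = (0.183/1.86) × 20.12 = 1.979 mg/L.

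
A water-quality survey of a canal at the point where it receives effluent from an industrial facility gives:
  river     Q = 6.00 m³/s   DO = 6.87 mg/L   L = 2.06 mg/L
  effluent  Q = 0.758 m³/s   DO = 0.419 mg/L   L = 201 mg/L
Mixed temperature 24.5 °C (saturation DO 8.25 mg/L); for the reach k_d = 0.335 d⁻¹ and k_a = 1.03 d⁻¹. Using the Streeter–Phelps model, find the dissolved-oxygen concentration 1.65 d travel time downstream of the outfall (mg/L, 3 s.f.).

Mixed DO = (6.00×6.87 + 0.758×0.419)/(6.00+0.758) = 41.54/6.758 = 6.146 mg/L.
Mixed L₀ = (6.00×2.06 + 0.758×201)/(6.758) = 164.7/6.758 = 24.37 mg/L.
Initial deficit D₀ = C_s − DO₀ = 8.25 − 6.146 = 2.104 mg/L.
D(1.65) = [0.335×24.37/(1.03−0.335)](e^(−0.335×1.65) − e^(−1.03×1.65)) + 2.104 e^(−1.03×1.65)
= 11.75 × (0.5754 − 0.1828) + 2.104 × 0.1828 = 4.997 mg/L.
DO = 8.25 − 4.997 = 3.253 mg/L.

DO ≈ 3.25 mg/L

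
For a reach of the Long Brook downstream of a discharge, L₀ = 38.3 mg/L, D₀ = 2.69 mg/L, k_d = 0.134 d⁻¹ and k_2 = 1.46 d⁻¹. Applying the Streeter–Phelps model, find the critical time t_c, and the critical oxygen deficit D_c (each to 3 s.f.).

t_c = [1/(k_2−k_d)] ln[(k_2/k_d)(1 − D₀(k_2−k_d)/(k_d L₀))]
= [1/(1.46−0.134)] ln[(1.46/0.134)(1 − 2.69×1.326/(0.134×38.3))]
= (1/1.326) ln[10.90 × 0.3050] = 0.7541 × ln(3.323) = 0.7541 × 1.201 = 0.9056 d.
D_c = (k_d/k_2) L₀ e^(−k_d t_c) = (0.134/1.46) × 38.3 × e^(−0.134×0.9056) = 0.09178 × 38.3 × 0.8857 = 3.113 mg/L.

t_c ≈ 0.906 d; D_c ≈ 3.11 mg/L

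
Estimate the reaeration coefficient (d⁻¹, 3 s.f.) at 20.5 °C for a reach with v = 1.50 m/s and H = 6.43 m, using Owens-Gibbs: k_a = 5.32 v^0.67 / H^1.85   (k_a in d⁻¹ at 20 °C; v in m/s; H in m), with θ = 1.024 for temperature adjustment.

k_a(20) = 5.32 × 1.50^0.67 / 6.43^1.85 = 5.32 × 1.312 / 31.27 = 0.2232 d⁻¹.
k_a(20.5) = 0.2232 × 1.024^(20.5−20) = 0.2232 × 1.012 = 0.2259 d⁻¹.

k_a ≈ 0.226 d⁻¹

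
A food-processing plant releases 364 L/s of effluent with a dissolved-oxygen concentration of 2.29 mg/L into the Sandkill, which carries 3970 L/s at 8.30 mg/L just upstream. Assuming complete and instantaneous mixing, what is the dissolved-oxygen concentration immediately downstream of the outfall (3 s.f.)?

Flow-weighted mixing: C = (Q_r C_r + Q_w C_w)/(Q_r + Q_w)
= (3970×8.30 + 364×2.29)/(3970 + 364) = 33780/4334 = 7.795 mg/L.

7.80 mg/L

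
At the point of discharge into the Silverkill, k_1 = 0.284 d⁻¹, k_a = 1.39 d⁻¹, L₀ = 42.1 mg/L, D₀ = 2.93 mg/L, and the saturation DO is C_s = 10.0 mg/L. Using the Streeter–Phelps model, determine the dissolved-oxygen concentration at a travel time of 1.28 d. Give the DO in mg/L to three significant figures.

DO ≈ 3.81 mg/L

k_1 L₀/(k_a−k_1) = 0.284×42.1/(1.39−0.284) = 11.96/1.106 = 10.81 mg/L.
e^(−k_1 t) = e^(−0.284×1.280) = 0.6952; e^(−k_a t) = e^(−1.39×1.280) = 0.1688.
D = 10.81 × (0.6952 − 0.1688) + 2.93 × 0.1688 = 5.691 + 0.4945 = 6.186 mg/L.
DO = C_s − D = 10.0 − 6.186 = 3.814 mg/L.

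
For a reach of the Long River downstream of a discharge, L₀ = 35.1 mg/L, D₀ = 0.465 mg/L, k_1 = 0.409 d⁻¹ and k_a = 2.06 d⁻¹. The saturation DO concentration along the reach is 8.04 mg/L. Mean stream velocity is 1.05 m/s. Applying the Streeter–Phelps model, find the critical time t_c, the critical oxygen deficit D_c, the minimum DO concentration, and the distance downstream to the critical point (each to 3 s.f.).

t_c = [1/(k_a−k_1)] ln[(k_a/k_1)(1 − D₀(k_a−k_1)/(k_1 L₀))]
= [1/(2.06−0.409)] ln[(2.06/0.409)(1 − 0.465×1.651/(0.409×35.1))]
= (1/1.651) ln[5.037 × 0.9465] = 0.6057 × ln(4.767) = 0.6057 × 1.562 = 0.9460 d.
D_c = (k_1/k_a) L₀ e^(−k_1 t_c) = (0.409/2.06) × 35.1 × e^(−0.409×0.9460) = 0.1985 × 35.1 × 0.6792 = 4.733 mg/L.
Minimum DO = C_s − D_c = 8.04 − 4.733 = 3.307 mg/L.
x_c = v t_c = 1.05 m/s × 0.9460 d × 86400 s/d = 85820 m ≈ 85.8 km.

t_c ≈ 0.946 d; D_c ≈ 4.73 mg/L; min DO ≈ 3.31 mg/L; x_c ≈ 85.8 km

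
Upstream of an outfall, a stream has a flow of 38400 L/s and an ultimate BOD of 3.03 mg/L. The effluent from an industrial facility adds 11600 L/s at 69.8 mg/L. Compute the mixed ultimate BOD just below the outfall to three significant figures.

18.5 mg/L

Flow-weighted mixing: C = (Q_r C_r + Q_w C_w)/(Q_r + Q_w)
= (38400×3.03 + 11600×69.8)/(38400 + 11600) = 926000/50000 = 18.52 mg/L.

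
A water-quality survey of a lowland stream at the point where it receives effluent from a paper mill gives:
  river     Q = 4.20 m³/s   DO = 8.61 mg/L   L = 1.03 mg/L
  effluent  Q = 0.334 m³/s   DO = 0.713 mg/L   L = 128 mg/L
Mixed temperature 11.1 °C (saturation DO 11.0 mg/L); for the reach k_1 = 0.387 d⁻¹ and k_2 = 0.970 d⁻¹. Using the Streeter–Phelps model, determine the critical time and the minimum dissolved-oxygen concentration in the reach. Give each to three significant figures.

t_c ≈ 0.608 d; minimum DO ≈ 7.73 mg/L

Mixed DO = (4.20×8.61 + 0.334×0.713)/(4.20+0.334) = 36.40/4.534 = 8.028 mg/L.
Mixed L₀ = (4.20×1.03 + 0.334×128)/(4.534) = 47.08/4.534 = 10.38 mg/L.
Initial deficit D₀ = C_s − DO₀ = 11.0 − 8.028 = 2.972 mg/L.
t_c = (1/0.5830) ln[(0.970/0.387)(1 − 2.972×0.5830/(0.387×10.38))] = 1.715 × ln(1.426) = 0.6085 d.
D_c = (0.387/0.970) × 10.38 × e^(−0.387×0.6085) = 0.3990 × 10.38 × 0.7902 = 3.273 mg/L.
Minimum DO = 11.0 − 3.273 = 7.727 mg/L.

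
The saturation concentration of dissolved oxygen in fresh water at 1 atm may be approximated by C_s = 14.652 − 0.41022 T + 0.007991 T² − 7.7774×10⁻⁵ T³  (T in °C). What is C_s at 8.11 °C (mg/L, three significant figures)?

C_s = 14.652 − 0.41022×8.11 + 0.007991×8.11² − 7.7774×10⁻⁵×8.11³ = 11.81 mg/L.

C_s ≈ 11.8 mg/L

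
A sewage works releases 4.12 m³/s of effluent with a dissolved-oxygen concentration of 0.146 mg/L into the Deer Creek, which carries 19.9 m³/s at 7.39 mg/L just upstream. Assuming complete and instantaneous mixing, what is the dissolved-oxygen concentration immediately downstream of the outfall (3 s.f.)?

Flow-weighted mixing: C = (Q_r C_r + Q_w C_w)/(Q_r + Q_w)
= (19.9×7.39 + 4.12×0.146)/(19.9 + 4.12) = 147.7/24.02 = 6.147 mg/L.

6.15 mg/L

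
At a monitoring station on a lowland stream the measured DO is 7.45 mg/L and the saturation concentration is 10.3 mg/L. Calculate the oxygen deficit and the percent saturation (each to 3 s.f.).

D = C_s − C = 10.3 − 7.45 = 2.85 mg/L.
% saturation = 7.45/10.3 × 100 = 72.3 %.

D ≈ 2.85 mg/L; 72.3 % saturation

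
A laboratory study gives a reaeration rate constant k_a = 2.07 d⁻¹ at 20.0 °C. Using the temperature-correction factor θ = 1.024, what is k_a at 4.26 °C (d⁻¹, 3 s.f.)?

k_a ≈ 1.43 d⁻¹

k_a(T₂) = k_a(T₁) · θ^(T₂−T₁) = 2.07 × 1.024^(4.26−20.0)
= 2.07 × 1.024^-15.7 = 2.07 × 0.6885 = 1.425 d⁻¹.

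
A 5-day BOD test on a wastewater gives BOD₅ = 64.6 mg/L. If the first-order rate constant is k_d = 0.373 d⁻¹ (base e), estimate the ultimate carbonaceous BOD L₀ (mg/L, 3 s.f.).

L₀ ≈ 76.4 mg/L

BOD₅ = L₀(1 − e^(−5k_d)) ⇒ L₀ = BOD₅ / (1 − e^(−5×0.373))
= 64.6 / (1 − 0.1549) = 64.6 / 0.8451 = 76.44 mg/L.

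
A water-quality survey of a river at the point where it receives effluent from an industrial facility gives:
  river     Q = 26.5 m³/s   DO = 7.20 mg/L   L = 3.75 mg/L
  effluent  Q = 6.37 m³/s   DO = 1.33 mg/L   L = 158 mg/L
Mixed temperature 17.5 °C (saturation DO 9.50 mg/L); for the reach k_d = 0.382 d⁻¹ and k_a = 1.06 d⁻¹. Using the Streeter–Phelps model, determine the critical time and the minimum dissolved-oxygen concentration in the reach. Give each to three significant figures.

t_c ≈ 1.21 d; minimum DO ≈ 1.86 mg/L

Mixed DO = (26.5×7.20 + 6.37×1.33)/(26.5+6.37) = 199.3/32.87 = 6.062 mg/L.
Mixed L₀ = (26.5×3.75 + 6.37×158)/(32.87) = 1106/32.87 = 33.64 mg/L.
Initial deficit D₀ = C_s − DO₀ = 9.50 − 6.062 = 3.438 mg/L.
t_c = (1/0.6780) ln[(1.06/0.382)(1 − 3.438×0.6780/(0.382×33.64))] = 1.475 × ln(2.272) = 1.210 d.
D_c = (0.382/1.06) × 33.64 × e^(−0.382×1.210) = 0.3604 × 33.64 × 0.6298 = 7.636 mg/L.
Minimum DO = 9.50 − 7.636 = 1.864 mg/L.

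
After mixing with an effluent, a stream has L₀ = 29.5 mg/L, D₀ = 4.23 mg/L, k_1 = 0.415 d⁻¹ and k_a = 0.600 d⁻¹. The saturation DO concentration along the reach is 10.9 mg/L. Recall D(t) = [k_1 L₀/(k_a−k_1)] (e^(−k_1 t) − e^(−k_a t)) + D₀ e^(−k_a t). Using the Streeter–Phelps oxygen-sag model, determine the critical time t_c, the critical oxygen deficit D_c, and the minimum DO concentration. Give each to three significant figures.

t_c ≈ 1.64 d; D_c ≈ 10.3 mg/L; min DO ≈ 0.550 mg/L

With k_a/k_1 = 1.446 and 1 − D₀(k_a−k_1)/(k_1 L₀) = 0.9361,
t_c = ln(1.446 × 0.9361) / (0.600 − 0.415) = ln(1.353) / 0.1850 = 0.3026/0.1850 = 1.636 d.
D_c = (k_1/k_a) L₀ e^(−k_1 t_c) = (0.415/0.600) × 29.5 × e^(−0.415×1.636) = 0.6917 × 29.5 × 0.5072 = 10.35 mg/L.
Minimum DO = C_s − D_c = 10.9 − 10.35 = 0.5505 mg/L.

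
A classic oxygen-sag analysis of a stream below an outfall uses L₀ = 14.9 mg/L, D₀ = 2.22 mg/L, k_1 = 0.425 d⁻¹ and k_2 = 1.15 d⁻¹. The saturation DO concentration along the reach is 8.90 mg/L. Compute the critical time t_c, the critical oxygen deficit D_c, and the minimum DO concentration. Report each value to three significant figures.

t_c = [1/(k_2−k_1)] ln[(k_2/k_1)(1 − D₀(k_2−k_1)/(k_1 L₀))]
= [1/(1.15−0.425)] ln[(1.15/0.425)(1 − 2.22×0.7250/(0.425×14.9))]
= (1/0.7250) ln[2.706 × 0.7458] = 1.379 × ln(2.018) = 1.379 × 0.7022 = 0.9685 d.
D_c = (k_1/k_2) L₀ e^(−k_1 t_c) = (0.425/1.15) × 14.9 × e^(−0.425×0.9685) = 0.3696 × 14.9 × 0.6626 = 3.648 mg/L.
Minimum DO = C_s − D_c = 8.90 − 3.648 = 5.252 mg/L.

t_c ≈ 0.969 d; D_c ≈ 3.65 mg/L; min DO ≈ 5.25 mg/L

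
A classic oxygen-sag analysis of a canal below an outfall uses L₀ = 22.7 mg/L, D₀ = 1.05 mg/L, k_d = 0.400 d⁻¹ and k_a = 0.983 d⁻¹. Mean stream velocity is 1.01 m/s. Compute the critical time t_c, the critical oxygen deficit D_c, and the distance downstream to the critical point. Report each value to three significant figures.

t_c = [1/(k_a−k_d)] ln[(k_a/k_d)(1 − D₀(k_a−k_d)/(k_d L₀))]
= [1/(0.983−0.400)] ln[(0.983/0.400)(1 − 1.05×0.5830/(0.400×22.7))]
= (1/0.5830) ln[2.458 × 0.9326] = 1.715 × ln(2.292) = 1.715 × 0.8293 = 1.423 d.
D_c = (k_d/k_a) L₀ e^(−k_d t_c) = (0.400/0.983) × 22.7 × e^(−0.400×1.423) = 0.4069 × 22.7 × 0.5661 = 5.229 mg/L.
x_c = v t_c = 1.01 m/s × 1.423 d × 86400 s/d = 124100 m ≈ 124 km.

t_c ≈ 1.42 d; D_c ≈ 5.23 mg/L; x_c ≈ 124 km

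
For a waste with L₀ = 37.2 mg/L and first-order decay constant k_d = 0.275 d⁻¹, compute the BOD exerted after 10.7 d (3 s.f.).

y_t = L₀(1 − e^(−k_d t)) = 37.2 × (1 − e^(−0.275×10.7))
= 37.2 × (1 − 0.05273) = 37.2 × 0.9473 = 35.24 mg/L.

y ≈ 35.2 mg/L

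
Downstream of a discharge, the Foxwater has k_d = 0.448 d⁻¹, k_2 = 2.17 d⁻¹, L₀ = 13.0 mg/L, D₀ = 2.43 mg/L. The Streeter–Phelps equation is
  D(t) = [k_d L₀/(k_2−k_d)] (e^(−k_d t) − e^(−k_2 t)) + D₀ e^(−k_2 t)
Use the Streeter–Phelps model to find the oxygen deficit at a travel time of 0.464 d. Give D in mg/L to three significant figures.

D ≈ 2.40 mg/L

k_d L₀/(k_2−k_d) = 0.448×13.0/(2.17−0.448) = 5.824/1.722 = 3.382 mg/L.
e^(−k_d t) = e^(−0.448×0.4640) = 0.8123; e^(−k_2 t) = e^(−2.17×0.4640) = 0.3654.
D = 3.382 × (0.8123 − 0.3654) + 2.43 × 0.3654 = 1.512 + 0.8878 = 2.399 mg/L.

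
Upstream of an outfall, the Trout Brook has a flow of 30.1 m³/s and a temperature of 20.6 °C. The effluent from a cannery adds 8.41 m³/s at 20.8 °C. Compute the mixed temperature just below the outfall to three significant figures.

Flow-weighted mixing: C = (Q_r C_r + Q_w C_w)/(Q_r + Q_w)
= (30.1×20.6 + 8.41×20.8)/(30.1 + 8.41) = 795.0/38.51 = 20.64 °C.

20.6 °C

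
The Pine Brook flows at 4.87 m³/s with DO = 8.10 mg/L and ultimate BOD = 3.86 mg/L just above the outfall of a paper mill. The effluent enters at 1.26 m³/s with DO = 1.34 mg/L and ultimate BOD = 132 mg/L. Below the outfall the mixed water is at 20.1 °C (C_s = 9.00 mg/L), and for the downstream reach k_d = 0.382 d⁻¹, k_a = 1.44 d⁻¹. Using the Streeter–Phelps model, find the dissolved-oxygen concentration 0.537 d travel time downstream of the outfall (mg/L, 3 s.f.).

Mixed DO = (4.87×8.10 + 1.26×1.34)/(4.87+1.26) = 41.14/6.130 = 6.711 mg/L.
Mixed L₀ = (4.87×3.86 + 1.26×132)/(6.130) = 185.1/6.130 = 30.20 mg/L.
Initial deficit D₀ = C_s − DO₀ = 9.00 − 6.711 = 2.289 mg/L.
D(0.537) = [0.382×30.20/(1.44−0.382)](e^(−0.382×0.537) − e^(−1.44×0.537)) + 2.289 e^(−1.44×0.537)
= 10.90 × (0.8145 − 0.4615) + 2.289 × 0.4615 = 4.906 mg/L.
DO = 9.00 − 4.906 = 4.094 mg/L.

DO ≈ 4.09 mg/L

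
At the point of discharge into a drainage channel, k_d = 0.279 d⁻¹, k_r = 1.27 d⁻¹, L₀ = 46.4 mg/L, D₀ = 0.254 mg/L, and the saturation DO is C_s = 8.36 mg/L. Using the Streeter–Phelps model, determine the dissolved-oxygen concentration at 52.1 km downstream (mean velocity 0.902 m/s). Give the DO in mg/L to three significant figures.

Travel time t = x/v = 52.1 km / (0.902 m/s) = 52100 m / 0.902 m/s = 57760 s = 0.6685 d.
k_d L₀/(k_r−k_d) = 0.279×46.4/(1.27−0.279) = 12.95/0.9910 = 13.06 mg/L.
e^(−k_d t) = e^(−0.279×0.6685) = 0.8298; e^(−k_r t) = e^(−1.27×0.6685) = 0.4278.
D = 13.06 × (0.8298 − 0.4278) + 0.254 × 0.4278 = 5.252 + 0.1087 = 5.360 mg/L.
DO = C_s − D = 8.36 − 5.360 = 3.000 mg/L.

DO ≈ 3.00 mg/L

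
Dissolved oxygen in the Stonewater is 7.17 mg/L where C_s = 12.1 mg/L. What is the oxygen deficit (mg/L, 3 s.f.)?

D = C_s − C = 12.1 − 7.17 = 4.93 mg/L.

D ≈ 4.93 mg/L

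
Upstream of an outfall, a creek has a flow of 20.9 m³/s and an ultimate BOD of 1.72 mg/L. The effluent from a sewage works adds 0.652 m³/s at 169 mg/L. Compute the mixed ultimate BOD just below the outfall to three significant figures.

6.78 mg/L

Flow-weighted mixing: C = (Q_r C_r + Q_w C_w)/(Q_r + Q_w)
= (20.9×1.72 + 0.652×169)/(20.9 + 0.652) = 146.1/21.55 = 6.781 mg/L.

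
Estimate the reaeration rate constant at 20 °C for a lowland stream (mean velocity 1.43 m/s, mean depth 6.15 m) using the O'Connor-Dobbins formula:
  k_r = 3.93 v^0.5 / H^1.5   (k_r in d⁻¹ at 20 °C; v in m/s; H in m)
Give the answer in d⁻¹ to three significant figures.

k_r ≈ 0.308 d⁻¹

k_r = 3.93 × 1.43^0.5 / 6.15^1.5 = 3.93 × 1.196 / 15.25 = 0.3081 d⁻¹.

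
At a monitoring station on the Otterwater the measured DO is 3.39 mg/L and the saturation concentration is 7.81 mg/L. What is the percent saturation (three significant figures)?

43.4 % saturation

% saturation = C/C_s × 100 = 3.39/7.81 × 100 = 43.4 %.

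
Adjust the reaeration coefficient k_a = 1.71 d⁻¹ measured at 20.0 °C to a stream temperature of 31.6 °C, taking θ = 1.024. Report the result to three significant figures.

k_a ≈ 2.25 d⁻¹

k_a(T₂) = k_a(T₁) · θ^(T₂−T₁) = 1.71 × 1.024^(31.6−20.0)
= 1.71 × 1.024^11.6 = 1.71 × 1.317 = 2.252 d⁻¹.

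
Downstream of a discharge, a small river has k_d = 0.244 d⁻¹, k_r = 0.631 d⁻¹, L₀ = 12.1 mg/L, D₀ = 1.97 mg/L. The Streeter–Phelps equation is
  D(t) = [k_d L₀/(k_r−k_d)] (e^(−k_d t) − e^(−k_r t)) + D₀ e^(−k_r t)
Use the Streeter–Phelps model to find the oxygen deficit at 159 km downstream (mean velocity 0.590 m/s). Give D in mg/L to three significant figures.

Travel time t = x/v = 159 km / (0.590 m/s) = 159000 m / 0.590 m/s = 269500 s = 3.119 d.
k_d L₀/(k_r−k_d) = 0.244×12.1/(0.631−0.244) = 2.952/0.3870 = 7.629 mg/L.
e^(−k_d t) = e^(−0.244×3.119) = 0.4672; e^(−k_r t) = e^(−0.631×3.119) = 0.1397.
D = 7.629 × (0.4672 − 0.1397) + 1.97 × 0.1397 = 2.498 + 0.2752 = 2.773 mg/L.

D ≈ 2.77 mg/L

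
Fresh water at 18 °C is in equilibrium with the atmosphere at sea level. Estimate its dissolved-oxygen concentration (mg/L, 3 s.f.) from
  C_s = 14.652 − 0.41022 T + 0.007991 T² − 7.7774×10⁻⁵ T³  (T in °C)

C_s ≈ 9.40 mg/L

C_s = 14.652 − 0.41022×18 + 0.007991×18² − 7.7774×10⁻⁵×18³ = 9.404 mg/L.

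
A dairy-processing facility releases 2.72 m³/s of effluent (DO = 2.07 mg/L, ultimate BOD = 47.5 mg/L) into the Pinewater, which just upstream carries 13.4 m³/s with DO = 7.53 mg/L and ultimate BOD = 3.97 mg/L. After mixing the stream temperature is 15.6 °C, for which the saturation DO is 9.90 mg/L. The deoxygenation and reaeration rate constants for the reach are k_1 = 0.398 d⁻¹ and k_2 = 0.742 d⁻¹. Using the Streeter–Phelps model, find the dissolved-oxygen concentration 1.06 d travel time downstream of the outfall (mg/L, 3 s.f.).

Mixed DO = (13.4×7.53 + 2.72×2.07)/(13.4+2.72) = 106.5/16.12 = 6.609 mg/L.
Mixed L₀ = (13.4×3.97 + 2.72×47.5)/(16.12) = 182.4/16.12 = 11.32 mg/L.
Initial deficit D₀ = C_s − DO₀ = 9.90 − 6.609 = 3.291 mg/L.
D(1.06) = [0.398×11.32/(0.742−0.398)](e^(−0.398×1.06) − e^(−0.742×1.06)) + 3.291 e^(−0.742×1.06)
= 13.09 × (0.6558 − 0.4554) + 3.291 × 0.4554 = 4.122 mg/L.
DO = 9.90 − 4.122 = 5.778 mg/L.

DO ≈ 5.78 mg/L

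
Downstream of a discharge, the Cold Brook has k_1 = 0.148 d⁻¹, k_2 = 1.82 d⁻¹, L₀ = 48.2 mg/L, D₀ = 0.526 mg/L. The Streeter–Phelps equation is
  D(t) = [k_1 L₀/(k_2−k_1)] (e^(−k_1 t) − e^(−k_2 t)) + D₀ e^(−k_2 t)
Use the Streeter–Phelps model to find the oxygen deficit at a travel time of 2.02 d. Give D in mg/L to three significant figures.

k_1 L₀/(k_2−k_1) = 0.148×48.2/(1.82−0.148) = 7.134/1.672 = 4.267 mg/L.
e^(−k_1 t) = e^(−0.148×2.020) = 0.7416; e^(−k_2 t) = e^(−1.82×2.020) = 0.02531.
D = 4.267 × (0.7416 − 0.02531) + 0.526 × 0.02531 = 3.056 + 0.01332 = 3.069 mg/L.

D ≈ 3.07 mg/L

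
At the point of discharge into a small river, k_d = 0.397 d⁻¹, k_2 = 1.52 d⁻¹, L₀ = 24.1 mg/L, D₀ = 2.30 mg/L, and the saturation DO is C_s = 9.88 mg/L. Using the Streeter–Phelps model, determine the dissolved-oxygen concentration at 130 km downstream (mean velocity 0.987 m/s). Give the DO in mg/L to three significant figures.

Travel time t = x/v = 130 km / (0.987 m/s) = 130000 m / 0.987 m/s = 131700 s = 1.524 d.
k_d L₀/(k_2−k_d) = 0.397×24.1/(1.52−0.397) = 9.568/1.123 = 8.520 mg/L.
e^(−k_d t) = e^(−0.397×1.524) = 0.5460; e^(−k_2 t) = e^(−1.52×1.524) = 0.09855.
D = 8.520 × (0.5460 − 0.09855) + 2.30 × 0.09855 = 3.812 + 0.2267 = 4.038 mg/L.
DO = C_s − D = 9.88 − 4.038 = 5.842 mg/L.

DO ≈ 5.84 mg/L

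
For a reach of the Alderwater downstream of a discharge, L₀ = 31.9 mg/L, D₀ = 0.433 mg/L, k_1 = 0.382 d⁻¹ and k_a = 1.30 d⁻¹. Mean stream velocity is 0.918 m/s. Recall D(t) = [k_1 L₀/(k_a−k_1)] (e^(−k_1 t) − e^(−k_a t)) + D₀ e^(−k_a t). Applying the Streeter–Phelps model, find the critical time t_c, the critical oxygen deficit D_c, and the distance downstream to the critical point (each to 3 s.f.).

t_c = [1/(k_a−k_1)] ln[(k_a/k_1)(1 − D₀(k_a−k_1)/(k_1 L₀))]
= [1/(1.30−0.382)] ln[(1.30/0.382)(1 − 0.433×0.9180/(0.382×31.9))]
= (1/0.9180) ln[3.403 × 0.9674] = 1.089 × ln(3.292) = 1.089 × 1.192 = 1.298 d.
D_c = (k_1/k_a) L₀ e^(−k_1 t_c) = (0.382/1.30) × 31.9 × e^(−0.382×1.298) = 0.2938 × 31.9 × 0.6091 = 5.709 mg/L.
x_c = v t_c = 0.918 m/s × 1.298 d × 86400 s/d = 102900 m ≈ 103 km.

t_c ≈ 1.30 d; D_c ≈ 5.71 mg/L; x_c ≈ 103 km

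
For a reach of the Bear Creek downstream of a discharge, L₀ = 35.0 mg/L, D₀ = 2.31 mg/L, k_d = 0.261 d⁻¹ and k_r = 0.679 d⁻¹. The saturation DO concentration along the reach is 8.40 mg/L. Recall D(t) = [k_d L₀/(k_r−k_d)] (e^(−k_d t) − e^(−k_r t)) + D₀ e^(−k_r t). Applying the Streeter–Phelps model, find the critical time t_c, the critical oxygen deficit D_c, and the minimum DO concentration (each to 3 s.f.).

With k_r/k_d = 2.602 and 1 − D₀(k_r−k_d)/(k_d L₀) = 0.8943,
t_c = ln(2.602 × 0.8943) / (0.679 − 0.261) = ln(2.327) / 0.4180 = 0.8444/0.4180 = 2.020 d.
D_c = (k_d/k_r) L₀ e^(−k_d t_c) = (0.261/0.679) × 35.0 × e^(−0.261×2.020) = 0.3844 × 35.0 × 0.5902 = 7.941 mg/L.
Minimum DO = C_s − D_c = 8.40 − 7.941 = 0.4592 mg/L.

t_c ≈ 2.02 d; D_c ≈ 7.94 mg/L; min DO ≈ 0.459 mg/L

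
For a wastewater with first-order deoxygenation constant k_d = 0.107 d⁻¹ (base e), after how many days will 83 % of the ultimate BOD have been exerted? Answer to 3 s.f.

y/L₀ = 1 − e^(−k_d t) = 0.83 ⇒ e^(−k_d t) = 0.170
t = −ln(0.170) / 0.107 = 1.772 / 0.107 = 16.56 d.

t ≈ 16.6 d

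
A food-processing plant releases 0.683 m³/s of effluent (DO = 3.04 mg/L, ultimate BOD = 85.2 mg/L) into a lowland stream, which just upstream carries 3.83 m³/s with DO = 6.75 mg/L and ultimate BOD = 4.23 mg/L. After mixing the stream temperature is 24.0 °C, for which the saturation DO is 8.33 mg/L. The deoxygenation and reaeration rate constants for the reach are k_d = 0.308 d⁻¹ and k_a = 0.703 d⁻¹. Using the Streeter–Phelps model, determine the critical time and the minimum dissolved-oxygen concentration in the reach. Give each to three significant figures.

Mixed DO = (3.83×6.75 + 0.683×3.04)/(3.83+0.683) = 27.93/4.513 = 6.189 mg/L.
Mixed L₀ = (3.83×4.23 + 0.683×85.2)/(4.513) = 74.39/4.513 = 16.48 mg/L.
Initial deficit D₀ = C_s − DO₀ = 8.33 − 6.189 = 2.141 mg/L.
t_c = (1/0.3950) ln[(0.703/0.308)(1 − 2.141×0.3950/(0.308×16.48))] = 2.532 × ln(1.902) = 1.628 d.
D_c = (0.308/0.703) × 16.48 × e^(−0.308×1.628) = 0.4381 × 16.48 × 0.6057 = 4.374 mg/L.
Minimum DO = 8.33 − 4.374 = 3.956 mg/L.

t_c ≈ 1.63 d; minimum DO ≈ 3.96 mg/L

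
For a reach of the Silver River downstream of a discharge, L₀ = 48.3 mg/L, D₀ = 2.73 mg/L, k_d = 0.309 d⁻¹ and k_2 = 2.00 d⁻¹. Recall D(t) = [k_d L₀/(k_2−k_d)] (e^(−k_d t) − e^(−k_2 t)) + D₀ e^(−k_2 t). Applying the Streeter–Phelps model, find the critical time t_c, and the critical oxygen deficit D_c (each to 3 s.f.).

At the critical point dD/dt = 0, so k_d L₀ e^(−k_d t) = k_2 D. Substituting D(t) from the Streeter–Phelps equation and solving for t gives
t_c = ln[(k_2/k_d)(1 − D₀(k_2−k_d)/(k_d L₀))] / (k_2−k_d).
Here k_2−k_d = 1.691 d⁻¹ and 1 − D₀(k_2−k_d)/(k_d L₀) = 1 − 2.73×1.691/(0.309×48.3) = 0.6907, so
t_c = ln(6.472 × 0.6907) / 1.691 = 1.497 / 1.691 = 0.8856 d.
D_c = (k_d/k_2) L₀ e^(−k_d t_c) = (0.309/2.00) × 48.3 × e^(−0.309×0.8856) = 0.1545 × 48.3 × 0.7606 = 5.676 mg/L.

t_c ≈ 0.886 d; D_c ≈ 5.68 mg/L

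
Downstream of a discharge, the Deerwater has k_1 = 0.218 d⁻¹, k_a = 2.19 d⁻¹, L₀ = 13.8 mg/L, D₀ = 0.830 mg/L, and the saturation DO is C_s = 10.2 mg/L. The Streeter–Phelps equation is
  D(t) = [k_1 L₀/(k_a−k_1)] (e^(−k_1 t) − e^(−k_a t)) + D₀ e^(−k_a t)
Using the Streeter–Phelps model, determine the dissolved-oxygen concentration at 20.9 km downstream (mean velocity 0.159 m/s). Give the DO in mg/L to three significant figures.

Travel time t = x/v = 20.9 km / (0.159 m/s) = 20900 m / 0.159 m/s = 131400 s = 1.521 d.
k_1 L₀/(k_a−k_1) = 0.218×13.8/(2.19−0.218) = 3.008/1.972 = 1.526 mg/L.
e^(−k_1 t) = e^(−0.218×1.521) = 0.7177; e^(−k_a t) = e^(−2.19×1.521) = 0.03573.
D = 1.526 × (0.7177 − 0.03573) + 0.830 × 0.03573 = 1.040 + 0.02965 = 1.070 mg/L.
DO = C_s − D = 10.2 − 1.070 = 9.130 mg/L.

DO ≈ 9.13 mg/L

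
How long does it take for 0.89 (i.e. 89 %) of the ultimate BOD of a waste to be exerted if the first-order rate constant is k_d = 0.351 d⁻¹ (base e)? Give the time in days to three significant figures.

y/L₀ = 1 − e^(−k_d t) = 0.89 ⇒ e^(−k_d t) = 0.110
t = −ln(0.110) / 0.351 = 2.207 / 0.351 = 6.289 d.

t ≈ 6.29 d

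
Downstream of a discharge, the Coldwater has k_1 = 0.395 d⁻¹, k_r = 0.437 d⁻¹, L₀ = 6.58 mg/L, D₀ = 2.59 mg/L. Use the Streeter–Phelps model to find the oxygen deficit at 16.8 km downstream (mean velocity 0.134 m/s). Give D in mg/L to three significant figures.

D ≈ 3.44 mg/L

Travel time t = x/v = 16.8 km / (0.134 m/s) = 16800 m / 0.134 m/s = 125400 s = 1.451 d.
k_1 L₀/(k_r−k_1) = 0.395×6.58/(0.437−0.395) = 2.599/0.04200 = 61.88 mg/L.
e^(−k_1 t) = e^(−0.395×1.451) = 0.5637; e^(−k_r t) = e^(−0.437×1.451) = 0.5304.
D = 61.88 × (0.5637 − 0.5304) + 2.59 × 0.5304 = 2.063 + 1.374 = 3.436 mg/L.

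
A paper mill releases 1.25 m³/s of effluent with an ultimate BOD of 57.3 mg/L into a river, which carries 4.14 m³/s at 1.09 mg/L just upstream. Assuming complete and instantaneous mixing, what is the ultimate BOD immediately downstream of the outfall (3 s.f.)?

Flow-weighted mixing: C = (Q_r C_r + Q_w C_w)/(Q_r + Q_w)
= (4.14×1.09 + 1.25×57.3)/(4.14 + 1.25) = 76.14/5.390 = 14.13 mg/L.

14.1 mg/L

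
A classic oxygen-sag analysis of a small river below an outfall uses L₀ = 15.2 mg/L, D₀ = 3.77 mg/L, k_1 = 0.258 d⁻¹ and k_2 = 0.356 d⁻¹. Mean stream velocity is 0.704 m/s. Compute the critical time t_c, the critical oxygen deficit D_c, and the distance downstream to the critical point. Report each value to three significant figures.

t_c ≈ 2.28 d; D_c ≈ 6.12 mg/L; x_c ≈ 138 km

With k_2/k_1 = 1.380 and 1 − D₀(k_2−k_1)/(k_1 L₀) = 0.9058,
t_c = ln(1.380 × 0.9058) / (0.356 − 0.258) = ln(1.250) / 0.09800 = 0.2230/0.09800 = 2.276 d.
L(t_c) = L₀ e^(−k_1 t_c) = 15.2 × 0.5559 = 8.450 mg/L, and at the critical point k_2 D_c = k_1 L, so D_c = (0.258/0.356) × 8.450 = 6.124 mg/L.
x_c = v t_c = 0.704 m/s × 2.276 d × 86400 s/d = 138400 m ≈ 138 km.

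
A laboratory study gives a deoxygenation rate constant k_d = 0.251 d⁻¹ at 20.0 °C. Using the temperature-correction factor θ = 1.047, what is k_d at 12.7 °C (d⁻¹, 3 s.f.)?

k_d(T₂) = k_d(T₁) · θ^(T₂−T₁) = 0.251 × 1.047^(12.7−20.0)
= 0.251 × 1.047^-7.30 = 0.251 × 0.7151 = 0.1795 d⁻¹.

k_d ≈ 0.179 d⁻¹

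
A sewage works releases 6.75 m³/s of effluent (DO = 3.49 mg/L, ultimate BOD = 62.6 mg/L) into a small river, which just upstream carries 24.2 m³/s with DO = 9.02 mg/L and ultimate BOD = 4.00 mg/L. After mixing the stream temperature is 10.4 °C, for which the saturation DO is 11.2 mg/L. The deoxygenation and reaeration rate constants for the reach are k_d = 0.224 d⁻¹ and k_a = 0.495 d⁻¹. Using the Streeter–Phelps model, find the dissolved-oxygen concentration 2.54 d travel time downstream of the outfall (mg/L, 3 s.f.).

DO ≈ 6.33 mg/L

Mixed DO = (24.2×9.02 + 6.75×3.49)/(24.2+6.75) = 241.8/30.95 = 7.814 mg/L.
Mixed L₀ = (24.2×4.00 + 6.75×62.6)/(30.95) = 519.4/30.95 = 16.78 mg/L.
Initial deficit D₀ = C_s − DO₀ = 11.2 − 7.814 = 3.386 mg/L.
D(2.54) = [0.224×16.78/(0.495−0.224)](e^(−0.224×2.54) − e^(−0.495×2.54)) + 3.386 e^(−0.495×2.54)
= 13.87 × (0.5661 − 0.2844) + 3.386 × 0.2844 = 4.870 mg/L.
DO = 11.2 − 4.870 = 6.330 mg/L.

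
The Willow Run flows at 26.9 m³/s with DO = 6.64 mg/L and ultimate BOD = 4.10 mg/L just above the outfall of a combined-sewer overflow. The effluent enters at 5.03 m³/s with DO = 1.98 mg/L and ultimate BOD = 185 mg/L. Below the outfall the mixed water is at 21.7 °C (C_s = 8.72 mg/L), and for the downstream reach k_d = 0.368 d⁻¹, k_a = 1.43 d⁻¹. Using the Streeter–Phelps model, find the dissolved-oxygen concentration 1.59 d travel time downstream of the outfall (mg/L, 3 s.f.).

Mixed DO = (26.9×6.64 + 5.03×1.98)/(26.9+5.03) = 188.6/31.93 = 5.906 mg/L.
Mixed L₀ = (26.9×4.10 + 5.03×185)/(31.93) = 1041/31.93 = 32.60 mg/L.
Initial deficit D₀ = C_s − DO₀ = 8.72 − 5.906 = 2.814 mg/L.
D(1.59) = [0.368×32.60/(1.43−0.368)](e^(−0.368×1.59) − e^(−1.43×1.59)) + 2.814 e^(−1.43×1.59)
= 11.30 × (0.5570 − 0.1029) + 2.814 × 0.1029 = 5.419 mg/L.
DO = 8.72 − 5.419 = 3.301 mg/L.

DO ≈ 3.30 mg/L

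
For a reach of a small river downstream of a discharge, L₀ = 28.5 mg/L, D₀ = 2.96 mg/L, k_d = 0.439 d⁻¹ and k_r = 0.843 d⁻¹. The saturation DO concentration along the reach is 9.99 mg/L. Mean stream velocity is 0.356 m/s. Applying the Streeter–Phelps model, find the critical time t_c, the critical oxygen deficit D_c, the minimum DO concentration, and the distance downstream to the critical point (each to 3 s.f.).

With k_r/k_d = 1.920 and 1 − D₀(k_r−k_d)/(k_d L₀) = 0.9044,
t_c = ln(1.920 × 0.9044) / (0.843 − 0.439) = ln(1.737) / 0.4040 = 0.5520/0.4040 = 1.366 d.
D_c = (k_d/k_r) L₀ e^(−k_d t_c) = (0.439/0.843) × 28.5 × e^(−0.439×1.366) = 0.5208 × 28.5 × 0.5489 = 8.147 mg/L.
Minimum DO = C_s − D_c = 9.99 − 8.147 = 1.843 mg/L.
x_c = v t_c = 0.356 m/s × 1.366 d × 86400 s/d = 42030 m ≈ 42.0 km.

t_c ≈ 1.37 d; D_c ≈ 8.15 mg/L; min DO ≈ 1.84 mg/L; x_c ≈ 42.0 km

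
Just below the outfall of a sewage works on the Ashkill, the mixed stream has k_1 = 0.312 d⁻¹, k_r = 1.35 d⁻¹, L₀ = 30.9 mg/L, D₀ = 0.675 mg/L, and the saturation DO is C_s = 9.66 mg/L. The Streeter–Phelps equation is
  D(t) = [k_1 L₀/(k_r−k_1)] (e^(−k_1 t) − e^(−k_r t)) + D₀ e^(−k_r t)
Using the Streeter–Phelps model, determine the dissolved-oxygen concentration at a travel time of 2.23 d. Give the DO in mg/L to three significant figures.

DO ≈ 5.45 mg/L

k_1 L₀/(k_r−k_1) = 0.312×30.9/(1.35−0.312) = 9.641/1.038 = 9.288 mg/L.
e^(−k_1 t) = e^(−0.312×2.230) = 0.4987; e^(−k_r t) = e^(−1.35×2.230) = 0.04927.
D = 9.288 × (0.4987 − 0.04927) + 0.675 × 0.04927 = 4.174 + 0.03326 = 4.207 mg/L.
DO = C_s − D = 9.66 − 4.207 = 5.453 mg/L.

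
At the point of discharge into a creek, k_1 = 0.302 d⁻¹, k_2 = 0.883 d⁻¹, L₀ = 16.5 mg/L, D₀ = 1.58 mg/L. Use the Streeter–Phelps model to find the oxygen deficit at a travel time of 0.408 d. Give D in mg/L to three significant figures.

k_1 L₀/(k_2−k_1) = 0.302×16.5/(0.883−0.302) = 4.983/0.5810 = 8.577 mg/L.
e^(−k_1 t) = e^(−0.302×0.4080) = 0.8841; e^(−k_2 t) = e^(−0.883×0.4080) = 0.6975.
D = 8.577 × (0.8841 − 0.6975) + 1.58 × 0.6975 = 1.600 + 1.102 = 2.702 mg/L.

D ≈ 2.70 mg/L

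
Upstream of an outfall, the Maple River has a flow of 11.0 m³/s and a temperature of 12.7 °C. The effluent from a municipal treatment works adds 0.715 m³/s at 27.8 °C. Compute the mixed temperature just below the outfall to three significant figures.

Flow-weighted mixing: C = (Q_r C_r + Q_w C_w)/(Q_r + Q_w)
= (11.0×12.7 + 0.715×27.8)/(11.0 + 0.715) = 159.6/11.71 = 13.62 °C.

13.6 °C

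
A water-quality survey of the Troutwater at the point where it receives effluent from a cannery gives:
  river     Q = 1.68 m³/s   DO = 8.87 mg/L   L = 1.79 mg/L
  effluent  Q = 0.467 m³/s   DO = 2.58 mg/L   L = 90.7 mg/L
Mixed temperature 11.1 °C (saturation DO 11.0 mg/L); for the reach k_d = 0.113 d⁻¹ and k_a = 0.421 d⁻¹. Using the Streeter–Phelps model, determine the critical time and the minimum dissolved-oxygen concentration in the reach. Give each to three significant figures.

t_c ≈ 2.32 d; minimum DO ≈ 6.64 mg/L

Mixed DO = (1.68×8.87 + 0.467×2.58)/(1.68+0.467) = 16.11/2.147 = 7.502 mg/L.
Mixed L₀ = (1.68×1.79 + 0.467×90.7)/(2.147) = 45.36/2.147 = 21.13 mg/L.
Initial deficit D₀ = C_s − DO₀ = 11.0 − 7.502 = 3.498 mg/L.
t_c = (1/0.3080) ln[(0.421/0.113)(1 − 3.498×0.3080/(0.113×21.13))] = 3.247 × ln(2.044) = 2.322 d.
D_c = (0.113/0.421) × 21.13 × e^(−0.113×2.322) = 0.2684 × 21.13 × 0.7692 = 4.362 mg/L.
Minimum DO = 11.0 − 4.362 = 6.638 mg/L.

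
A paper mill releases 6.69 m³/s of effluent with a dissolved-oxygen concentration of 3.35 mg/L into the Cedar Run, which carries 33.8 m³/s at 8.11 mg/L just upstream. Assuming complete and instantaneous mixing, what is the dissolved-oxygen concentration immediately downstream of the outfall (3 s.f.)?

Flow-weighted mixing: C = (Q_r C_r + Q_w C_w)/(Q_r + Q_w)
= (33.8×8.11 + 6.69×3.35)/(33.8 + 6.69) = 296.5/40.49 = 7.324 mg/L.

7.32 mg/L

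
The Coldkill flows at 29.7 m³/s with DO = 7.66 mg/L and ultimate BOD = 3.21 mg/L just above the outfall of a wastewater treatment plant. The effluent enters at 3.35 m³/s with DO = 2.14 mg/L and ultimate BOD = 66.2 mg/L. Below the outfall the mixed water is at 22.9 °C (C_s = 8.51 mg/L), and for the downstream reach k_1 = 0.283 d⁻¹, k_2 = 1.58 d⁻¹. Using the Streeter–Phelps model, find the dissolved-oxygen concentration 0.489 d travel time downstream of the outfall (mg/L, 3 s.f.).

DO ≈ 7.00 mg/L

Mixed DO = (29.7×7.66 + 3.35×2.14)/(29.7+3.35) = 234.7/33.05 = 7.100 mg/L.
Mixed L₀ = (29.7×3.21 + 3.35×66.2)/(33.05) = 317.1/33.05 = 9.595 mg/L.
Initial deficit D₀ = C_s − DO₀ = 8.51 − 7.100 = 1.410 mg/L.
D(0.489) = [0.283×9.595/(1.58−0.283)](e^(−0.283×0.489) − e^(−1.58×0.489)) + 1.410 e^(−1.58×0.489)
= 2.094 × (0.8708 − 0.4618) + 1.410 × 0.4618 = 1.507 mg/L.
DO = 8.51 − 1.507 = 7.003 mg/L.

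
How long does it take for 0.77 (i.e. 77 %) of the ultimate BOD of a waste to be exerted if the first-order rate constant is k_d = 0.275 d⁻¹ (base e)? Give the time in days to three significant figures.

t ≈ 5.34 d

y/L₀ = 1 − e^(−k_d t) = 0.77 ⇒ e^(−k_d t) = 0.230
t = −ln(0.230) / 0.275 = 1.470 / 0.275 = 5.344 d.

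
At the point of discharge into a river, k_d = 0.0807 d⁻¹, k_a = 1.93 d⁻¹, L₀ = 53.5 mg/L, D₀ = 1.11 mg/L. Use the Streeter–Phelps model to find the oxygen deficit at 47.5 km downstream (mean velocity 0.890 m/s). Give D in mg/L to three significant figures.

D ≈ 1.85 mg/L

Travel time t = x/v = 47.5 km / (0.890 m/s) = 47500 m / 0.890 m/s = 53370 s = 0.6177 d.
k_d L₀/(k_a−k_d) = 0.0807×53.5/(1.93−0.0807) = 4.317/1.849 = 2.335 mg/L.
e^(−k_d t) = e^(−0.0807×0.6177) = 0.9514; e^(−k_a t) = e^(−1.93×0.6177) = 0.3036.
D = 2.335 × (0.9514 − 0.3036) + 1.11 × 0.3036 = 1.512 + 0.3369 = 1.849 mg/L.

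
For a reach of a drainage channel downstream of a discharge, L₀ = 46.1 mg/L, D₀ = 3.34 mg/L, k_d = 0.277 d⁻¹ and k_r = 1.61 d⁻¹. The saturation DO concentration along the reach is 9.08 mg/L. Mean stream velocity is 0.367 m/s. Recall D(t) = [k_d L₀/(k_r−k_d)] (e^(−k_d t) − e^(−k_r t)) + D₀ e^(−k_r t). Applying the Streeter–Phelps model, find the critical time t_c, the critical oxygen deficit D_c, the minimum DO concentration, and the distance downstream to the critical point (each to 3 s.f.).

At the critical point dD/dt = 0, so k_d L₀ e^(−k_d t) = k_r D. Substituting D(t) from the Streeter–Phelps equation and solving for t gives
t_c = ln[(k_r/k_d)(1 − D₀(k_r−k_d)/(k_d L₀))] / (k_r−k_d).
Here k_r−k_d = 1.333 d⁻¹ and 1 − D₀(k_r−k_d)/(k_d L₀) = 1 − 3.34×1.333/(0.277×46.1) = 0.6513, so
t_c = ln(5.812 × 0.6513) / 1.333 = 1.331 / 1.333 = 0.9987 d.
L(t_c) = L₀ e^(−k_d t_c) = 46.1 × 0.7583 = 34.96 mg/L, and at the critical point k_r D_c = k_d L, so D_c = (0.277/1.61) × 34.96 = 6.015 mg/L.
Minimum DO = C_s − D_c = 9.08 − 6.015 = 3.065 mg/L.
x_c = v t_c = 0.367 m/s × 0.9987 d × 86400 s/d = 31670 m ≈ 31.7 km.

t_c ≈ 0.999 d; D_c ≈ 6.01 mg/L; min DO ≈ 3.07 mg/L; x_c ≈ 31.7 km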